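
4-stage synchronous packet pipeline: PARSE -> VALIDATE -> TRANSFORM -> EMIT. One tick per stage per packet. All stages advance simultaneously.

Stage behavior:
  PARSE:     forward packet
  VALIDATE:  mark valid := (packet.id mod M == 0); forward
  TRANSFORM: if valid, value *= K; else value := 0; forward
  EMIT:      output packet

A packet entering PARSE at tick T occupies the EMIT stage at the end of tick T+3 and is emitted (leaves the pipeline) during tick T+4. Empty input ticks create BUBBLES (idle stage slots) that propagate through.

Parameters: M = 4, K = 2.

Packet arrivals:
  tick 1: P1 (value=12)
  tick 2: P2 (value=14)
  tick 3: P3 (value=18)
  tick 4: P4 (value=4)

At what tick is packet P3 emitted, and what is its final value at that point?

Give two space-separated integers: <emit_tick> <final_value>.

Answer: 7 0

Derivation:
Tick 1: [PARSE:P1(v=12,ok=F), VALIDATE:-, TRANSFORM:-, EMIT:-] out:-; in:P1
Tick 2: [PARSE:P2(v=14,ok=F), VALIDATE:P1(v=12,ok=F), TRANSFORM:-, EMIT:-] out:-; in:P2
Tick 3: [PARSE:P3(v=18,ok=F), VALIDATE:P2(v=14,ok=F), TRANSFORM:P1(v=0,ok=F), EMIT:-] out:-; in:P3
Tick 4: [PARSE:P4(v=4,ok=F), VALIDATE:P3(v=18,ok=F), TRANSFORM:P2(v=0,ok=F), EMIT:P1(v=0,ok=F)] out:-; in:P4
Tick 5: [PARSE:-, VALIDATE:P4(v=4,ok=T), TRANSFORM:P3(v=0,ok=F), EMIT:P2(v=0,ok=F)] out:P1(v=0); in:-
Tick 6: [PARSE:-, VALIDATE:-, TRANSFORM:P4(v=8,ok=T), EMIT:P3(v=0,ok=F)] out:P2(v=0); in:-
Tick 7: [PARSE:-, VALIDATE:-, TRANSFORM:-, EMIT:P4(v=8,ok=T)] out:P3(v=0); in:-
Tick 8: [PARSE:-, VALIDATE:-, TRANSFORM:-, EMIT:-] out:P4(v=8); in:-
P3: arrives tick 3, valid=False (id=3, id%4=3), emit tick 7, final value 0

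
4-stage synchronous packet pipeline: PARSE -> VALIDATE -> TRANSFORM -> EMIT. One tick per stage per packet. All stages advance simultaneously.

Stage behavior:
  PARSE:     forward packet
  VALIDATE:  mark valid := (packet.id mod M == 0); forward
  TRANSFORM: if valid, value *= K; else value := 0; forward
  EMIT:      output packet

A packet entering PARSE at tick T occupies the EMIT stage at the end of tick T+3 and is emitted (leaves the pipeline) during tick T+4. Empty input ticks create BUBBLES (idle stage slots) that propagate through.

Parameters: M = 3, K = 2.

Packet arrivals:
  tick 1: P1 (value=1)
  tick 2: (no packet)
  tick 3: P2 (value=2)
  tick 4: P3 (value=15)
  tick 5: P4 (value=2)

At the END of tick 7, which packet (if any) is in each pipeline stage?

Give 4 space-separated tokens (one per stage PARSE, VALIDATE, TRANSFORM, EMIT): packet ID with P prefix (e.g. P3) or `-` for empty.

Answer: - - P4 P3

Derivation:
Tick 1: [PARSE:P1(v=1,ok=F), VALIDATE:-, TRANSFORM:-, EMIT:-] out:-; in:P1
Tick 2: [PARSE:-, VALIDATE:P1(v=1,ok=F), TRANSFORM:-, EMIT:-] out:-; in:-
Tick 3: [PARSE:P2(v=2,ok=F), VALIDATE:-, TRANSFORM:P1(v=0,ok=F), EMIT:-] out:-; in:P2
Tick 4: [PARSE:P3(v=15,ok=F), VALIDATE:P2(v=2,ok=F), TRANSFORM:-, EMIT:P1(v=0,ok=F)] out:-; in:P3
Tick 5: [PARSE:P4(v=2,ok=F), VALIDATE:P3(v=15,ok=T), TRANSFORM:P2(v=0,ok=F), EMIT:-] out:P1(v=0); in:P4
Tick 6: [PARSE:-, VALIDATE:P4(v=2,ok=F), TRANSFORM:P3(v=30,ok=T), EMIT:P2(v=0,ok=F)] out:-; in:-
Tick 7: [PARSE:-, VALIDATE:-, TRANSFORM:P4(v=0,ok=F), EMIT:P3(v=30,ok=T)] out:P2(v=0); in:-
At end of tick 7: ['-', '-', 'P4', 'P3']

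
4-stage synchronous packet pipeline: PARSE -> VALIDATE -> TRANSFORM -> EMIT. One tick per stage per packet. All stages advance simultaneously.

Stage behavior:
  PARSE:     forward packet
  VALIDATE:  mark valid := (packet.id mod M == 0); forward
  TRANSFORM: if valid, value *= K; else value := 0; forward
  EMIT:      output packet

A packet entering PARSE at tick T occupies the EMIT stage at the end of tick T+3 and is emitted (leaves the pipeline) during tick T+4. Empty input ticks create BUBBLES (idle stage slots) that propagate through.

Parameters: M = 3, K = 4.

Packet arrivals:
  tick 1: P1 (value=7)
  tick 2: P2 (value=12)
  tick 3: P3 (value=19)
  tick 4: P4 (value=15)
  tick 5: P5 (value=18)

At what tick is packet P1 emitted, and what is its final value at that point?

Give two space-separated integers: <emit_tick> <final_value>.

Tick 1: [PARSE:P1(v=7,ok=F), VALIDATE:-, TRANSFORM:-, EMIT:-] out:-; in:P1
Tick 2: [PARSE:P2(v=12,ok=F), VALIDATE:P1(v=7,ok=F), TRANSFORM:-, EMIT:-] out:-; in:P2
Tick 3: [PARSE:P3(v=19,ok=F), VALIDATE:P2(v=12,ok=F), TRANSFORM:P1(v=0,ok=F), EMIT:-] out:-; in:P3
Tick 4: [PARSE:P4(v=15,ok=F), VALIDATE:P3(v=19,ok=T), TRANSFORM:P2(v=0,ok=F), EMIT:P1(v=0,ok=F)] out:-; in:P4
Tick 5: [PARSE:P5(v=18,ok=F), VALIDATE:P4(v=15,ok=F), TRANSFORM:P3(v=76,ok=T), EMIT:P2(v=0,ok=F)] out:P1(v=0); in:P5
Tick 6: [PARSE:-, VALIDATE:P5(v=18,ok=F), TRANSFORM:P4(v=0,ok=F), EMIT:P3(v=76,ok=T)] out:P2(v=0); in:-
Tick 7: [PARSE:-, VALIDATE:-, TRANSFORM:P5(v=0,ok=F), EMIT:P4(v=0,ok=F)] out:P3(v=76); in:-
Tick 8: [PARSE:-, VALIDATE:-, TRANSFORM:-, EMIT:P5(v=0,ok=F)] out:P4(v=0); in:-
Tick 9: [PARSE:-, VALIDATE:-, TRANSFORM:-, EMIT:-] out:P5(v=0); in:-
P1: arrives tick 1, valid=False (id=1, id%3=1), emit tick 5, final value 0

Answer: 5 0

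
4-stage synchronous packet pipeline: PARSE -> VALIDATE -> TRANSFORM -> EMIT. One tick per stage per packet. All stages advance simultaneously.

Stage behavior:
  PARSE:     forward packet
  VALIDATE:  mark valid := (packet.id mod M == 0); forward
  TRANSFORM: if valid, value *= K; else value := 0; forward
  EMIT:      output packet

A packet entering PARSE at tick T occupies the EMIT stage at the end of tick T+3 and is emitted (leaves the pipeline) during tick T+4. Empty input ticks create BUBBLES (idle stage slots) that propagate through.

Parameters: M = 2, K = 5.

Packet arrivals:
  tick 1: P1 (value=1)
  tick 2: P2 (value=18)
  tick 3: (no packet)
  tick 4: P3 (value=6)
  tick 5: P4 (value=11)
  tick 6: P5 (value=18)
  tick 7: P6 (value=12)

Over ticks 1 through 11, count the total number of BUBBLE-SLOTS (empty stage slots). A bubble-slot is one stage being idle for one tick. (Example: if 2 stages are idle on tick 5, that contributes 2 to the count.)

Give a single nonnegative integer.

Tick 1: [PARSE:P1(v=1,ok=F), VALIDATE:-, TRANSFORM:-, EMIT:-] out:-; bubbles=3
Tick 2: [PARSE:P2(v=18,ok=F), VALIDATE:P1(v=1,ok=F), TRANSFORM:-, EMIT:-] out:-; bubbles=2
Tick 3: [PARSE:-, VALIDATE:P2(v=18,ok=T), TRANSFORM:P1(v=0,ok=F), EMIT:-] out:-; bubbles=2
Tick 4: [PARSE:P3(v=6,ok=F), VALIDATE:-, TRANSFORM:P2(v=90,ok=T), EMIT:P1(v=0,ok=F)] out:-; bubbles=1
Tick 5: [PARSE:P4(v=11,ok=F), VALIDATE:P3(v=6,ok=F), TRANSFORM:-, EMIT:P2(v=90,ok=T)] out:P1(v=0); bubbles=1
Tick 6: [PARSE:P5(v=18,ok=F), VALIDATE:P4(v=11,ok=T), TRANSFORM:P3(v=0,ok=F), EMIT:-] out:P2(v=90); bubbles=1
Tick 7: [PARSE:P6(v=12,ok=F), VALIDATE:P5(v=18,ok=F), TRANSFORM:P4(v=55,ok=T), EMIT:P3(v=0,ok=F)] out:-; bubbles=0
Tick 8: [PARSE:-, VALIDATE:P6(v=12,ok=T), TRANSFORM:P5(v=0,ok=F), EMIT:P4(v=55,ok=T)] out:P3(v=0); bubbles=1
Tick 9: [PARSE:-, VALIDATE:-, TRANSFORM:P6(v=60,ok=T), EMIT:P5(v=0,ok=F)] out:P4(v=55); bubbles=2
Tick 10: [PARSE:-, VALIDATE:-, TRANSFORM:-, EMIT:P6(v=60,ok=T)] out:P5(v=0); bubbles=3
Tick 11: [PARSE:-, VALIDATE:-, TRANSFORM:-, EMIT:-] out:P6(v=60); bubbles=4
Total bubble-slots: 20

Answer: 20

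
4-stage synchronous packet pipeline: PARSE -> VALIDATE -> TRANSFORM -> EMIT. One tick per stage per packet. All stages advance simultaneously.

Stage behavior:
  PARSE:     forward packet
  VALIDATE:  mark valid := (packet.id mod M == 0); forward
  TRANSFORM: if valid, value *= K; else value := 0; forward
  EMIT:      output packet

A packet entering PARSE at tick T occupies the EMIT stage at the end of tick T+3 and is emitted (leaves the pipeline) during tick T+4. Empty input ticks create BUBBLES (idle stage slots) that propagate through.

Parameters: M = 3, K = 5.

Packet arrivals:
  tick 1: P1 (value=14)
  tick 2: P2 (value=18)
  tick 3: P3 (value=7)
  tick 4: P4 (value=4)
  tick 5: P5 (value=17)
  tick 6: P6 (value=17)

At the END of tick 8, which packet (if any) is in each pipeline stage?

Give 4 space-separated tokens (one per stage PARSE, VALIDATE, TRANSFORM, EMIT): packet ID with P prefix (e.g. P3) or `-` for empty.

Tick 1: [PARSE:P1(v=14,ok=F), VALIDATE:-, TRANSFORM:-, EMIT:-] out:-; in:P1
Tick 2: [PARSE:P2(v=18,ok=F), VALIDATE:P1(v=14,ok=F), TRANSFORM:-, EMIT:-] out:-; in:P2
Tick 3: [PARSE:P3(v=7,ok=F), VALIDATE:P2(v=18,ok=F), TRANSFORM:P1(v=0,ok=F), EMIT:-] out:-; in:P3
Tick 4: [PARSE:P4(v=4,ok=F), VALIDATE:P3(v=7,ok=T), TRANSFORM:P2(v=0,ok=F), EMIT:P1(v=0,ok=F)] out:-; in:P4
Tick 5: [PARSE:P5(v=17,ok=F), VALIDATE:P4(v=4,ok=F), TRANSFORM:P3(v=35,ok=T), EMIT:P2(v=0,ok=F)] out:P1(v=0); in:P5
Tick 6: [PARSE:P6(v=17,ok=F), VALIDATE:P5(v=17,ok=F), TRANSFORM:P4(v=0,ok=F), EMIT:P3(v=35,ok=T)] out:P2(v=0); in:P6
Tick 7: [PARSE:-, VALIDATE:P6(v=17,ok=T), TRANSFORM:P5(v=0,ok=F), EMIT:P4(v=0,ok=F)] out:P3(v=35); in:-
Tick 8: [PARSE:-, VALIDATE:-, TRANSFORM:P6(v=85,ok=T), EMIT:P5(v=0,ok=F)] out:P4(v=0); in:-
At end of tick 8: ['-', '-', 'P6', 'P5']

Answer: - - P6 P5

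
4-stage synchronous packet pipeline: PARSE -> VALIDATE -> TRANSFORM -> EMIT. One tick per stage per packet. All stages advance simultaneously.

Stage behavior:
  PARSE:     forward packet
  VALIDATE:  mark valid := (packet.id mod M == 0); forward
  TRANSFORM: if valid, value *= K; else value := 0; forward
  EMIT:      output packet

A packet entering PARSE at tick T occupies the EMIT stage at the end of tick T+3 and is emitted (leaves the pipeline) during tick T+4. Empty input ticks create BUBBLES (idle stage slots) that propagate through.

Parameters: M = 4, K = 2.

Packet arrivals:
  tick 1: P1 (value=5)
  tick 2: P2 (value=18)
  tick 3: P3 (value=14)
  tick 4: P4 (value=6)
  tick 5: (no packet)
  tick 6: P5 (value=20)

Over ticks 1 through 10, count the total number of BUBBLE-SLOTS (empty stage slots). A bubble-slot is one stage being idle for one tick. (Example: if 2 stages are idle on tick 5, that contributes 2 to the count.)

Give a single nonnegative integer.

Answer: 20

Derivation:
Tick 1: [PARSE:P1(v=5,ok=F), VALIDATE:-, TRANSFORM:-, EMIT:-] out:-; bubbles=3
Tick 2: [PARSE:P2(v=18,ok=F), VALIDATE:P1(v=5,ok=F), TRANSFORM:-, EMIT:-] out:-; bubbles=2
Tick 3: [PARSE:P3(v=14,ok=F), VALIDATE:P2(v=18,ok=F), TRANSFORM:P1(v=0,ok=F), EMIT:-] out:-; bubbles=1
Tick 4: [PARSE:P4(v=6,ok=F), VALIDATE:P3(v=14,ok=F), TRANSFORM:P2(v=0,ok=F), EMIT:P1(v=0,ok=F)] out:-; bubbles=0
Tick 5: [PARSE:-, VALIDATE:P4(v=6,ok=T), TRANSFORM:P3(v=0,ok=F), EMIT:P2(v=0,ok=F)] out:P1(v=0); bubbles=1
Tick 6: [PARSE:P5(v=20,ok=F), VALIDATE:-, TRANSFORM:P4(v=12,ok=T), EMIT:P3(v=0,ok=F)] out:P2(v=0); bubbles=1
Tick 7: [PARSE:-, VALIDATE:P5(v=20,ok=F), TRANSFORM:-, EMIT:P4(v=12,ok=T)] out:P3(v=0); bubbles=2
Tick 8: [PARSE:-, VALIDATE:-, TRANSFORM:P5(v=0,ok=F), EMIT:-] out:P4(v=12); bubbles=3
Tick 9: [PARSE:-, VALIDATE:-, TRANSFORM:-, EMIT:P5(v=0,ok=F)] out:-; bubbles=3
Tick 10: [PARSE:-, VALIDATE:-, TRANSFORM:-, EMIT:-] out:P5(v=0); bubbles=4
Total bubble-slots: 20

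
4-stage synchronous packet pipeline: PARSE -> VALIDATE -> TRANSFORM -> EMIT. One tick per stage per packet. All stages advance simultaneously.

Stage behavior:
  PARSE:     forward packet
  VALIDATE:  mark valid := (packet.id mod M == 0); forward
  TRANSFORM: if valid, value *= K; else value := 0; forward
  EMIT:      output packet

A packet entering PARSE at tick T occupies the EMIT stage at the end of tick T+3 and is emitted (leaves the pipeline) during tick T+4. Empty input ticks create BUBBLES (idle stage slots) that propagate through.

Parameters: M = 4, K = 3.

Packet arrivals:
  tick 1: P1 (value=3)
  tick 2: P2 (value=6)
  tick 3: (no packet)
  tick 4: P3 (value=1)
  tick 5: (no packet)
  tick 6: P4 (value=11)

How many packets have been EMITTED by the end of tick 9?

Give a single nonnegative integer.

Tick 1: [PARSE:P1(v=3,ok=F), VALIDATE:-, TRANSFORM:-, EMIT:-] out:-; in:P1
Tick 2: [PARSE:P2(v=6,ok=F), VALIDATE:P1(v=3,ok=F), TRANSFORM:-, EMIT:-] out:-; in:P2
Tick 3: [PARSE:-, VALIDATE:P2(v=6,ok=F), TRANSFORM:P1(v=0,ok=F), EMIT:-] out:-; in:-
Tick 4: [PARSE:P3(v=1,ok=F), VALIDATE:-, TRANSFORM:P2(v=0,ok=F), EMIT:P1(v=0,ok=F)] out:-; in:P3
Tick 5: [PARSE:-, VALIDATE:P3(v=1,ok=F), TRANSFORM:-, EMIT:P2(v=0,ok=F)] out:P1(v=0); in:-
Tick 6: [PARSE:P4(v=11,ok=F), VALIDATE:-, TRANSFORM:P3(v=0,ok=F), EMIT:-] out:P2(v=0); in:P4
Tick 7: [PARSE:-, VALIDATE:P4(v=11,ok=T), TRANSFORM:-, EMIT:P3(v=0,ok=F)] out:-; in:-
Tick 8: [PARSE:-, VALIDATE:-, TRANSFORM:P4(v=33,ok=T), EMIT:-] out:P3(v=0); in:-
Tick 9: [PARSE:-, VALIDATE:-, TRANSFORM:-, EMIT:P4(v=33,ok=T)] out:-; in:-
Emitted by tick 9: ['P1', 'P2', 'P3']

Answer: 3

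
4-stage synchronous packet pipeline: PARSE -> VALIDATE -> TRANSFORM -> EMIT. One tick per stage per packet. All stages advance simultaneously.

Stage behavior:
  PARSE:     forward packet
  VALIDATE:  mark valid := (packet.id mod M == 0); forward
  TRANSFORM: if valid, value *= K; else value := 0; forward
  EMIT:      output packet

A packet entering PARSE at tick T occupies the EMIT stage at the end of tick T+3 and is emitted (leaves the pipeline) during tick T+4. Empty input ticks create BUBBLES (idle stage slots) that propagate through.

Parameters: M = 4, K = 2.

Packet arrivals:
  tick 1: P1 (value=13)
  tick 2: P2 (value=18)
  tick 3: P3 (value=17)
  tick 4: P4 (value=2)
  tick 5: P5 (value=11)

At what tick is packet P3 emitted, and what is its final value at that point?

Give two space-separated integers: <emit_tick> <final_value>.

Answer: 7 0

Derivation:
Tick 1: [PARSE:P1(v=13,ok=F), VALIDATE:-, TRANSFORM:-, EMIT:-] out:-; in:P1
Tick 2: [PARSE:P2(v=18,ok=F), VALIDATE:P1(v=13,ok=F), TRANSFORM:-, EMIT:-] out:-; in:P2
Tick 3: [PARSE:P3(v=17,ok=F), VALIDATE:P2(v=18,ok=F), TRANSFORM:P1(v=0,ok=F), EMIT:-] out:-; in:P3
Tick 4: [PARSE:P4(v=2,ok=F), VALIDATE:P3(v=17,ok=F), TRANSFORM:P2(v=0,ok=F), EMIT:P1(v=0,ok=F)] out:-; in:P4
Tick 5: [PARSE:P5(v=11,ok=F), VALIDATE:P4(v=2,ok=T), TRANSFORM:P3(v=0,ok=F), EMIT:P2(v=0,ok=F)] out:P1(v=0); in:P5
Tick 6: [PARSE:-, VALIDATE:P5(v=11,ok=F), TRANSFORM:P4(v=4,ok=T), EMIT:P3(v=0,ok=F)] out:P2(v=0); in:-
Tick 7: [PARSE:-, VALIDATE:-, TRANSFORM:P5(v=0,ok=F), EMIT:P4(v=4,ok=T)] out:P3(v=0); in:-
Tick 8: [PARSE:-, VALIDATE:-, TRANSFORM:-, EMIT:P5(v=0,ok=F)] out:P4(v=4); in:-
Tick 9: [PARSE:-, VALIDATE:-, TRANSFORM:-, EMIT:-] out:P5(v=0); in:-
P3: arrives tick 3, valid=False (id=3, id%4=3), emit tick 7, final value 0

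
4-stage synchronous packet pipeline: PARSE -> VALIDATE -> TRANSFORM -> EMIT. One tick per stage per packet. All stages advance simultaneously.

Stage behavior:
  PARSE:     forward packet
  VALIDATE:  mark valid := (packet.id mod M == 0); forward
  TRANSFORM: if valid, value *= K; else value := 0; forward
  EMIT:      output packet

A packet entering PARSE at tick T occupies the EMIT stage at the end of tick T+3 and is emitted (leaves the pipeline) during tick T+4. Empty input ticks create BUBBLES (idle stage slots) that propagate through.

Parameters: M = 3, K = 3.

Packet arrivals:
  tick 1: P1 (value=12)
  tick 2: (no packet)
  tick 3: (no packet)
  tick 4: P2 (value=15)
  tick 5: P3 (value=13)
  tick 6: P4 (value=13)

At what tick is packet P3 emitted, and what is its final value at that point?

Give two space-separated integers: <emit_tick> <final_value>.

Tick 1: [PARSE:P1(v=12,ok=F), VALIDATE:-, TRANSFORM:-, EMIT:-] out:-; in:P1
Tick 2: [PARSE:-, VALIDATE:P1(v=12,ok=F), TRANSFORM:-, EMIT:-] out:-; in:-
Tick 3: [PARSE:-, VALIDATE:-, TRANSFORM:P1(v=0,ok=F), EMIT:-] out:-; in:-
Tick 4: [PARSE:P2(v=15,ok=F), VALIDATE:-, TRANSFORM:-, EMIT:P1(v=0,ok=F)] out:-; in:P2
Tick 5: [PARSE:P3(v=13,ok=F), VALIDATE:P2(v=15,ok=F), TRANSFORM:-, EMIT:-] out:P1(v=0); in:P3
Tick 6: [PARSE:P4(v=13,ok=F), VALIDATE:P3(v=13,ok=T), TRANSFORM:P2(v=0,ok=F), EMIT:-] out:-; in:P4
Tick 7: [PARSE:-, VALIDATE:P4(v=13,ok=F), TRANSFORM:P3(v=39,ok=T), EMIT:P2(v=0,ok=F)] out:-; in:-
Tick 8: [PARSE:-, VALIDATE:-, TRANSFORM:P4(v=0,ok=F), EMIT:P3(v=39,ok=T)] out:P2(v=0); in:-
Tick 9: [PARSE:-, VALIDATE:-, TRANSFORM:-, EMIT:P4(v=0,ok=F)] out:P3(v=39); in:-
Tick 10: [PARSE:-, VALIDATE:-, TRANSFORM:-, EMIT:-] out:P4(v=0); in:-
P3: arrives tick 5, valid=True (id=3, id%3=0), emit tick 9, final value 39

Answer: 9 39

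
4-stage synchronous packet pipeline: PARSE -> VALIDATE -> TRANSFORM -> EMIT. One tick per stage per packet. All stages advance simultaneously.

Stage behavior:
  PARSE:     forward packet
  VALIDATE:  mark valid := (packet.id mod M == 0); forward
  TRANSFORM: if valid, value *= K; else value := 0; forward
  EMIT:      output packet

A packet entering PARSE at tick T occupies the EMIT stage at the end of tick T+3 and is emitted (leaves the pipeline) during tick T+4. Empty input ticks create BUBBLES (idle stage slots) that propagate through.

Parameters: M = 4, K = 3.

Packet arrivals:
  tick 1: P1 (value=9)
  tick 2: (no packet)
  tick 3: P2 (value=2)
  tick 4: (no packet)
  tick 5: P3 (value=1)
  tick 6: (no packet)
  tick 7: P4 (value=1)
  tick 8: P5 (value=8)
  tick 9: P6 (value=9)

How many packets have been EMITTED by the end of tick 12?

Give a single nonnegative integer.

Answer: 5

Derivation:
Tick 1: [PARSE:P1(v=9,ok=F), VALIDATE:-, TRANSFORM:-, EMIT:-] out:-; in:P1
Tick 2: [PARSE:-, VALIDATE:P1(v=9,ok=F), TRANSFORM:-, EMIT:-] out:-; in:-
Tick 3: [PARSE:P2(v=2,ok=F), VALIDATE:-, TRANSFORM:P1(v=0,ok=F), EMIT:-] out:-; in:P2
Tick 4: [PARSE:-, VALIDATE:P2(v=2,ok=F), TRANSFORM:-, EMIT:P1(v=0,ok=F)] out:-; in:-
Tick 5: [PARSE:P3(v=1,ok=F), VALIDATE:-, TRANSFORM:P2(v=0,ok=F), EMIT:-] out:P1(v=0); in:P3
Tick 6: [PARSE:-, VALIDATE:P3(v=1,ok=F), TRANSFORM:-, EMIT:P2(v=0,ok=F)] out:-; in:-
Tick 7: [PARSE:P4(v=1,ok=F), VALIDATE:-, TRANSFORM:P3(v=0,ok=F), EMIT:-] out:P2(v=0); in:P4
Tick 8: [PARSE:P5(v=8,ok=F), VALIDATE:P4(v=1,ok=T), TRANSFORM:-, EMIT:P3(v=0,ok=F)] out:-; in:P5
Tick 9: [PARSE:P6(v=9,ok=F), VALIDATE:P5(v=8,ok=F), TRANSFORM:P4(v=3,ok=T), EMIT:-] out:P3(v=0); in:P6
Tick 10: [PARSE:-, VALIDATE:P6(v=9,ok=F), TRANSFORM:P5(v=0,ok=F), EMIT:P4(v=3,ok=T)] out:-; in:-
Tick 11: [PARSE:-, VALIDATE:-, TRANSFORM:P6(v=0,ok=F), EMIT:P5(v=0,ok=F)] out:P4(v=3); in:-
Tick 12: [PARSE:-, VALIDATE:-, TRANSFORM:-, EMIT:P6(v=0,ok=F)] out:P5(v=0); in:-
Emitted by tick 12: ['P1', 'P2', 'P3', 'P4', 'P5']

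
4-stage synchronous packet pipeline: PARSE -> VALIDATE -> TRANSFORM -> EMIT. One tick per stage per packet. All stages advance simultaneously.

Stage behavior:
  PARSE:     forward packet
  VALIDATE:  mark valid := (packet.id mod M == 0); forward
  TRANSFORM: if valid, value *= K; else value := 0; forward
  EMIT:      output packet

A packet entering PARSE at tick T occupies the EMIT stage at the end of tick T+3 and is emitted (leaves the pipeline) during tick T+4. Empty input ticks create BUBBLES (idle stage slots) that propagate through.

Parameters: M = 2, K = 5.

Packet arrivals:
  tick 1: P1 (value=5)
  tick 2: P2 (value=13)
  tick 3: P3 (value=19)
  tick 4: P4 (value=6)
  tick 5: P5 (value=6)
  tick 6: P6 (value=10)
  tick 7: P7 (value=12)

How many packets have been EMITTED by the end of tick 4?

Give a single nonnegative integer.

Tick 1: [PARSE:P1(v=5,ok=F), VALIDATE:-, TRANSFORM:-, EMIT:-] out:-; in:P1
Tick 2: [PARSE:P2(v=13,ok=F), VALIDATE:P1(v=5,ok=F), TRANSFORM:-, EMIT:-] out:-; in:P2
Tick 3: [PARSE:P3(v=19,ok=F), VALIDATE:P2(v=13,ok=T), TRANSFORM:P1(v=0,ok=F), EMIT:-] out:-; in:P3
Tick 4: [PARSE:P4(v=6,ok=F), VALIDATE:P3(v=19,ok=F), TRANSFORM:P2(v=65,ok=T), EMIT:P1(v=0,ok=F)] out:-; in:P4
Emitted by tick 4: []

Answer: 0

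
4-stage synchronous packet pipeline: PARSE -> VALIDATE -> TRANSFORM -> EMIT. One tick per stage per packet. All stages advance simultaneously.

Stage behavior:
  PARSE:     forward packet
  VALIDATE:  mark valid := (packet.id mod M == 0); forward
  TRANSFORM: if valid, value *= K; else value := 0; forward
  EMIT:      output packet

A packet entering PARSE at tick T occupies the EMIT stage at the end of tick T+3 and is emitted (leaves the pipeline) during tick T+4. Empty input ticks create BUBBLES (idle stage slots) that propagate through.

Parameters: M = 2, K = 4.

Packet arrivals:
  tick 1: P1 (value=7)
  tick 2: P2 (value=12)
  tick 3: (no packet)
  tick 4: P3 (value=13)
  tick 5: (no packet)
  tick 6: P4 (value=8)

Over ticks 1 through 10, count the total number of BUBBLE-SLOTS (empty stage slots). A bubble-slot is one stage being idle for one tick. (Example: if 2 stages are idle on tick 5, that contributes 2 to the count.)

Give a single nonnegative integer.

Tick 1: [PARSE:P1(v=7,ok=F), VALIDATE:-, TRANSFORM:-, EMIT:-] out:-; bubbles=3
Tick 2: [PARSE:P2(v=12,ok=F), VALIDATE:P1(v=7,ok=F), TRANSFORM:-, EMIT:-] out:-; bubbles=2
Tick 3: [PARSE:-, VALIDATE:P2(v=12,ok=T), TRANSFORM:P1(v=0,ok=F), EMIT:-] out:-; bubbles=2
Tick 4: [PARSE:P3(v=13,ok=F), VALIDATE:-, TRANSFORM:P2(v=48,ok=T), EMIT:P1(v=0,ok=F)] out:-; bubbles=1
Tick 5: [PARSE:-, VALIDATE:P3(v=13,ok=F), TRANSFORM:-, EMIT:P2(v=48,ok=T)] out:P1(v=0); bubbles=2
Tick 6: [PARSE:P4(v=8,ok=F), VALIDATE:-, TRANSFORM:P3(v=0,ok=F), EMIT:-] out:P2(v=48); bubbles=2
Tick 7: [PARSE:-, VALIDATE:P4(v=8,ok=T), TRANSFORM:-, EMIT:P3(v=0,ok=F)] out:-; bubbles=2
Tick 8: [PARSE:-, VALIDATE:-, TRANSFORM:P4(v=32,ok=T), EMIT:-] out:P3(v=0); bubbles=3
Tick 9: [PARSE:-, VALIDATE:-, TRANSFORM:-, EMIT:P4(v=32,ok=T)] out:-; bubbles=3
Tick 10: [PARSE:-, VALIDATE:-, TRANSFORM:-, EMIT:-] out:P4(v=32); bubbles=4
Total bubble-slots: 24

Answer: 24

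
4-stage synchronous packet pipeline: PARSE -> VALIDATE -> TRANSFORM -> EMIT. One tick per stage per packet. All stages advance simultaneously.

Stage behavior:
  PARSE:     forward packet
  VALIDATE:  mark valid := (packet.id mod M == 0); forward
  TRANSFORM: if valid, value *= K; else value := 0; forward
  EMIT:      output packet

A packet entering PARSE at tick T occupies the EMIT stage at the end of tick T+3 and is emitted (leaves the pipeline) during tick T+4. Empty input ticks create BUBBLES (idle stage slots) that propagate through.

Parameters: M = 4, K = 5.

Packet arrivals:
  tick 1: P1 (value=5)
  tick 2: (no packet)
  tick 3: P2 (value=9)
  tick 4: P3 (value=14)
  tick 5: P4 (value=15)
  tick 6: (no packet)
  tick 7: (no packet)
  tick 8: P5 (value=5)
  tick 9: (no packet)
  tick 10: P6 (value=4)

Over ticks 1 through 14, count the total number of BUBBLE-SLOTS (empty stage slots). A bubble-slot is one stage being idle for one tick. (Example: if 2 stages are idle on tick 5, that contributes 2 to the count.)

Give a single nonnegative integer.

Answer: 32

Derivation:
Tick 1: [PARSE:P1(v=5,ok=F), VALIDATE:-, TRANSFORM:-, EMIT:-] out:-; bubbles=3
Tick 2: [PARSE:-, VALIDATE:P1(v=5,ok=F), TRANSFORM:-, EMIT:-] out:-; bubbles=3
Tick 3: [PARSE:P2(v=9,ok=F), VALIDATE:-, TRANSFORM:P1(v=0,ok=F), EMIT:-] out:-; bubbles=2
Tick 4: [PARSE:P3(v=14,ok=F), VALIDATE:P2(v=9,ok=F), TRANSFORM:-, EMIT:P1(v=0,ok=F)] out:-; bubbles=1
Tick 5: [PARSE:P4(v=15,ok=F), VALIDATE:P3(v=14,ok=F), TRANSFORM:P2(v=0,ok=F), EMIT:-] out:P1(v=0); bubbles=1
Tick 6: [PARSE:-, VALIDATE:P4(v=15,ok=T), TRANSFORM:P3(v=0,ok=F), EMIT:P2(v=0,ok=F)] out:-; bubbles=1
Tick 7: [PARSE:-, VALIDATE:-, TRANSFORM:P4(v=75,ok=T), EMIT:P3(v=0,ok=F)] out:P2(v=0); bubbles=2
Tick 8: [PARSE:P5(v=5,ok=F), VALIDATE:-, TRANSFORM:-, EMIT:P4(v=75,ok=T)] out:P3(v=0); bubbles=2
Tick 9: [PARSE:-, VALIDATE:P5(v=5,ok=F), TRANSFORM:-, EMIT:-] out:P4(v=75); bubbles=3
Tick 10: [PARSE:P6(v=4,ok=F), VALIDATE:-, TRANSFORM:P5(v=0,ok=F), EMIT:-] out:-; bubbles=2
Tick 11: [PARSE:-, VALIDATE:P6(v=4,ok=F), TRANSFORM:-, EMIT:P5(v=0,ok=F)] out:-; bubbles=2
Tick 12: [PARSE:-, VALIDATE:-, TRANSFORM:P6(v=0,ok=F), EMIT:-] out:P5(v=0); bubbles=3
Tick 13: [PARSE:-, VALIDATE:-, TRANSFORM:-, EMIT:P6(v=0,ok=F)] out:-; bubbles=3
Tick 14: [PARSE:-, VALIDATE:-, TRANSFORM:-, EMIT:-] out:P6(v=0); bubbles=4
Total bubble-slots: 32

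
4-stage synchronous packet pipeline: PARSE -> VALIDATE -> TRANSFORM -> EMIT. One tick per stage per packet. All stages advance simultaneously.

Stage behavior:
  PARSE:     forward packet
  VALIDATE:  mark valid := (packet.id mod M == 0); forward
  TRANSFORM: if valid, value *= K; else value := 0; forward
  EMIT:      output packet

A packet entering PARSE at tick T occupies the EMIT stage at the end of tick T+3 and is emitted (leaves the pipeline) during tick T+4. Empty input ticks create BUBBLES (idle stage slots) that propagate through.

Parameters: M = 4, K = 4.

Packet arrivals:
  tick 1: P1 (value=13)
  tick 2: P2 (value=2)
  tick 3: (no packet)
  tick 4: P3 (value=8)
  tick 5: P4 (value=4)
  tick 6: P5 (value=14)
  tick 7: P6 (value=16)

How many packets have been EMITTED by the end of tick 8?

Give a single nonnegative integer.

Tick 1: [PARSE:P1(v=13,ok=F), VALIDATE:-, TRANSFORM:-, EMIT:-] out:-; in:P1
Tick 2: [PARSE:P2(v=2,ok=F), VALIDATE:P1(v=13,ok=F), TRANSFORM:-, EMIT:-] out:-; in:P2
Tick 3: [PARSE:-, VALIDATE:P2(v=2,ok=F), TRANSFORM:P1(v=0,ok=F), EMIT:-] out:-; in:-
Tick 4: [PARSE:P3(v=8,ok=F), VALIDATE:-, TRANSFORM:P2(v=0,ok=F), EMIT:P1(v=0,ok=F)] out:-; in:P3
Tick 5: [PARSE:P4(v=4,ok=F), VALIDATE:P3(v=8,ok=F), TRANSFORM:-, EMIT:P2(v=0,ok=F)] out:P1(v=0); in:P4
Tick 6: [PARSE:P5(v=14,ok=F), VALIDATE:P4(v=4,ok=T), TRANSFORM:P3(v=0,ok=F), EMIT:-] out:P2(v=0); in:P5
Tick 7: [PARSE:P6(v=16,ok=F), VALIDATE:P5(v=14,ok=F), TRANSFORM:P4(v=16,ok=T), EMIT:P3(v=0,ok=F)] out:-; in:P6
Tick 8: [PARSE:-, VALIDATE:P6(v=16,ok=F), TRANSFORM:P5(v=0,ok=F), EMIT:P4(v=16,ok=T)] out:P3(v=0); in:-
Emitted by tick 8: ['P1', 'P2', 'P3']

Answer: 3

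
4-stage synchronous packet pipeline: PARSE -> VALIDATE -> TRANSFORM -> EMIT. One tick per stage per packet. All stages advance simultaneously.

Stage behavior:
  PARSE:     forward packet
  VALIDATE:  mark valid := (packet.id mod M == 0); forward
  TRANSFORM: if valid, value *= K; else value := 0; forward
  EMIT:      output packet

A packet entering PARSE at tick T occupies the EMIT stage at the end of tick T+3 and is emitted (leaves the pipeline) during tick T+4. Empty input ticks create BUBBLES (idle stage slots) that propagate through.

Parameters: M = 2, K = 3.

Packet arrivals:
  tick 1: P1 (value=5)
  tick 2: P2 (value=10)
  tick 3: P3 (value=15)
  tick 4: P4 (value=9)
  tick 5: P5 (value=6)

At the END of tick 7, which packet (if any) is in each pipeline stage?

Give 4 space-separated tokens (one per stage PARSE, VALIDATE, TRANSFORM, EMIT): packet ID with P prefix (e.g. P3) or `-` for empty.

Answer: - - P5 P4

Derivation:
Tick 1: [PARSE:P1(v=5,ok=F), VALIDATE:-, TRANSFORM:-, EMIT:-] out:-; in:P1
Tick 2: [PARSE:P2(v=10,ok=F), VALIDATE:P1(v=5,ok=F), TRANSFORM:-, EMIT:-] out:-; in:P2
Tick 3: [PARSE:P3(v=15,ok=F), VALIDATE:P2(v=10,ok=T), TRANSFORM:P1(v=0,ok=F), EMIT:-] out:-; in:P3
Tick 4: [PARSE:P4(v=9,ok=F), VALIDATE:P3(v=15,ok=F), TRANSFORM:P2(v=30,ok=T), EMIT:P1(v=0,ok=F)] out:-; in:P4
Tick 5: [PARSE:P5(v=6,ok=F), VALIDATE:P4(v=9,ok=T), TRANSFORM:P3(v=0,ok=F), EMIT:P2(v=30,ok=T)] out:P1(v=0); in:P5
Tick 6: [PARSE:-, VALIDATE:P5(v=6,ok=F), TRANSFORM:P4(v=27,ok=T), EMIT:P3(v=0,ok=F)] out:P2(v=30); in:-
Tick 7: [PARSE:-, VALIDATE:-, TRANSFORM:P5(v=0,ok=F), EMIT:P4(v=27,ok=T)] out:P3(v=0); in:-
At end of tick 7: ['-', '-', 'P5', 'P4']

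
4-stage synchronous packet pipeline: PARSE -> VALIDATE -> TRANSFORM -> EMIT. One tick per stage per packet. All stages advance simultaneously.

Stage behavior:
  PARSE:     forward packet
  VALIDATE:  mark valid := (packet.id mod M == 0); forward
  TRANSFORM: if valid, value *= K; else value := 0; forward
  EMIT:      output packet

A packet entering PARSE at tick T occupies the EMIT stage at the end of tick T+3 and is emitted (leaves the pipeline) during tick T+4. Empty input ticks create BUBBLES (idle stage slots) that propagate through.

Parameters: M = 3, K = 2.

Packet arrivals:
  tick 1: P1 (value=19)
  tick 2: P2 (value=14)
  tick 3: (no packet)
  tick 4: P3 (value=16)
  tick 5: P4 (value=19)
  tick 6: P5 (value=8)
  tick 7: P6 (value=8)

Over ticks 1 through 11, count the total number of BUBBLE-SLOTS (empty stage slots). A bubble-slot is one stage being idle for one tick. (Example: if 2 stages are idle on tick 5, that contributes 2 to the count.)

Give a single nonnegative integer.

Tick 1: [PARSE:P1(v=19,ok=F), VALIDATE:-, TRANSFORM:-, EMIT:-] out:-; bubbles=3
Tick 2: [PARSE:P2(v=14,ok=F), VALIDATE:P1(v=19,ok=F), TRANSFORM:-, EMIT:-] out:-; bubbles=2
Tick 3: [PARSE:-, VALIDATE:P2(v=14,ok=F), TRANSFORM:P1(v=0,ok=F), EMIT:-] out:-; bubbles=2
Tick 4: [PARSE:P3(v=16,ok=F), VALIDATE:-, TRANSFORM:P2(v=0,ok=F), EMIT:P1(v=0,ok=F)] out:-; bubbles=1
Tick 5: [PARSE:P4(v=19,ok=F), VALIDATE:P3(v=16,ok=T), TRANSFORM:-, EMIT:P2(v=0,ok=F)] out:P1(v=0); bubbles=1
Tick 6: [PARSE:P5(v=8,ok=F), VALIDATE:P4(v=19,ok=F), TRANSFORM:P3(v=32,ok=T), EMIT:-] out:P2(v=0); bubbles=1
Tick 7: [PARSE:P6(v=8,ok=F), VALIDATE:P5(v=8,ok=F), TRANSFORM:P4(v=0,ok=F), EMIT:P3(v=32,ok=T)] out:-; bubbles=0
Tick 8: [PARSE:-, VALIDATE:P6(v=8,ok=T), TRANSFORM:P5(v=0,ok=F), EMIT:P4(v=0,ok=F)] out:P3(v=32); bubbles=1
Tick 9: [PARSE:-, VALIDATE:-, TRANSFORM:P6(v=16,ok=T), EMIT:P5(v=0,ok=F)] out:P4(v=0); bubbles=2
Tick 10: [PARSE:-, VALIDATE:-, TRANSFORM:-, EMIT:P6(v=16,ok=T)] out:P5(v=0); bubbles=3
Tick 11: [PARSE:-, VALIDATE:-, TRANSFORM:-, EMIT:-] out:P6(v=16); bubbles=4
Total bubble-slots: 20

Answer: 20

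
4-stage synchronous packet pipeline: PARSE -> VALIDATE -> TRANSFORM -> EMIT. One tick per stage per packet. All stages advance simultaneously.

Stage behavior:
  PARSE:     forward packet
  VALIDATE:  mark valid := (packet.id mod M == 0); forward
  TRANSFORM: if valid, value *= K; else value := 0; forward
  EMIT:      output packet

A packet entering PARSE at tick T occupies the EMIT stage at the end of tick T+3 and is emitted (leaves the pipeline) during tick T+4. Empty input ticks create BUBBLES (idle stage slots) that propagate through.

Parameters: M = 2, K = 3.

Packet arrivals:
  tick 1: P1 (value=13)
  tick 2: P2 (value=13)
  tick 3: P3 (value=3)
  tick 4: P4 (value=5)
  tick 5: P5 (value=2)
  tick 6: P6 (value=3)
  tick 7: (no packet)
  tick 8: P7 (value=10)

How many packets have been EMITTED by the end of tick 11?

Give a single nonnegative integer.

Answer: 6

Derivation:
Tick 1: [PARSE:P1(v=13,ok=F), VALIDATE:-, TRANSFORM:-, EMIT:-] out:-; in:P1
Tick 2: [PARSE:P2(v=13,ok=F), VALIDATE:P1(v=13,ok=F), TRANSFORM:-, EMIT:-] out:-; in:P2
Tick 3: [PARSE:P3(v=3,ok=F), VALIDATE:P2(v=13,ok=T), TRANSFORM:P1(v=0,ok=F), EMIT:-] out:-; in:P3
Tick 4: [PARSE:P4(v=5,ok=F), VALIDATE:P3(v=3,ok=F), TRANSFORM:P2(v=39,ok=T), EMIT:P1(v=0,ok=F)] out:-; in:P4
Tick 5: [PARSE:P5(v=2,ok=F), VALIDATE:P4(v=5,ok=T), TRANSFORM:P3(v=0,ok=F), EMIT:P2(v=39,ok=T)] out:P1(v=0); in:P5
Tick 6: [PARSE:P6(v=3,ok=F), VALIDATE:P5(v=2,ok=F), TRANSFORM:P4(v=15,ok=T), EMIT:P3(v=0,ok=F)] out:P2(v=39); in:P6
Tick 7: [PARSE:-, VALIDATE:P6(v=3,ok=T), TRANSFORM:P5(v=0,ok=F), EMIT:P4(v=15,ok=T)] out:P3(v=0); in:-
Tick 8: [PARSE:P7(v=10,ok=F), VALIDATE:-, TRANSFORM:P6(v=9,ok=T), EMIT:P5(v=0,ok=F)] out:P4(v=15); in:P7
Tick 9: [PARSE:-, VALIDATE:P7(v=10,ok=F), TRANSFORM:-, EMIT:P6(v=9,ok=T)] out:P5(v=0); in:-
Tick 10: [PARSE:-, VALIDATE:-, TRANSFORM:P7(v=0,ok=F), EMIT:-] out:P6(v=9); in:-
Tick 11: [PARSE:-, VALIDATE:-, TRANSFORM:-, EMIT:P7(v=0,ok=F)] out:-; in:-
Emitted by tick 11: ['P1', 'P2', 'P3', 'P4', 'P5', 'P6']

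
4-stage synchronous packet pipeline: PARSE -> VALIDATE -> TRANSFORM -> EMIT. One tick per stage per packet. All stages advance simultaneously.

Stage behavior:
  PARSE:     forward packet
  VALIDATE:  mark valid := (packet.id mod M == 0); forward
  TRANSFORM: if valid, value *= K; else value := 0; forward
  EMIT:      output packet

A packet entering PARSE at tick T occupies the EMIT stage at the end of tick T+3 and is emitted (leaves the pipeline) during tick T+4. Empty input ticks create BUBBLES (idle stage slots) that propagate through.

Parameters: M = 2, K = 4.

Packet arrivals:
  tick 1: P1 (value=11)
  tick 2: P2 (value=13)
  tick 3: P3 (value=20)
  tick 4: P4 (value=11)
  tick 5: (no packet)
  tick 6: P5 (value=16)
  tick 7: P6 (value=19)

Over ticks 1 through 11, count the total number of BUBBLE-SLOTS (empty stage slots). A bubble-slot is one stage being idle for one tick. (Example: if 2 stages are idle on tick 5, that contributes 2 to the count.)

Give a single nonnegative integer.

Tick 1: [PARSE:P1(v=11,ok=F), VALIDATE:-, TRANSFORM:-, EMIT:-] out:-; bubbles=3
Tick 2: [PARSE:P2(v=13,ok=F), VALIDATE:P1(v=11,ok=F), TRANSFORM:-, EMIT:-] out:-; bubbles=2
Tick 3: [PARSE:P3(v=20,ok=F), VALIDATE:P2(v=13,ok=T), TRANSFORM:P1(v=0,ok=F), EMIT:-] out:-; bubbles=1
Tick 4: [PARSE:P4(v=11,ok=F), VALIDATE:P3(v=20,ok=F), TRANSFORM:P2(v=52,ok=T), EMIT:P1(v=0,ok=F)] out:-; bubbles=0
Tick 5: [PARSE:-, VALIDATE:P4(v=11,ok=T), TRANSFORM:P3(v=0,ok=F), EMIT:P2(v=52,ok=T)] out:P1(v=0); bubbles=1
Tick 6: [PARSE:P5(v=16,ok=F), VALIDATE:-, TRANSFORM:P4(v=44,ok=T), EMIT:P3(v=0,ok=F)] out:P2(v=52); bubbles=1
Tick 7: [PARSE:P6(v=19,ok=F), VALIDATE:P5(v=16,ok=F), TRANSFORM:-, EMIT:P4(v=44,ok=T)] out:P3(v=0); bubbles=1
Tick 8: [PARSE:-, VALIDATE:P6(v=19,ok=T), TRANSFORM:P5(v=0,ok=F), EMIT:-] out:P4(v=44); bubbles=2
Tick 9: [PARSE:-, VALIDATE:-, TRANSFORM:P6(v=76,ok=T), EMIT:P5(v=0,ok=F)] out:-; bubbles=2
Tick 10: [PARSE:-, VALIDATE:-, TRANSFORM:-, EMIT:P6(v=76,ok=T)] out:P5(v=0); bubbles=3
Tick 11: [PARSE:-, VALIDATE:-, TRANSFORM:-, EMIT:-] out:P6(v=76); bubbles=4
Total bubble-slots: 20

Answer: 20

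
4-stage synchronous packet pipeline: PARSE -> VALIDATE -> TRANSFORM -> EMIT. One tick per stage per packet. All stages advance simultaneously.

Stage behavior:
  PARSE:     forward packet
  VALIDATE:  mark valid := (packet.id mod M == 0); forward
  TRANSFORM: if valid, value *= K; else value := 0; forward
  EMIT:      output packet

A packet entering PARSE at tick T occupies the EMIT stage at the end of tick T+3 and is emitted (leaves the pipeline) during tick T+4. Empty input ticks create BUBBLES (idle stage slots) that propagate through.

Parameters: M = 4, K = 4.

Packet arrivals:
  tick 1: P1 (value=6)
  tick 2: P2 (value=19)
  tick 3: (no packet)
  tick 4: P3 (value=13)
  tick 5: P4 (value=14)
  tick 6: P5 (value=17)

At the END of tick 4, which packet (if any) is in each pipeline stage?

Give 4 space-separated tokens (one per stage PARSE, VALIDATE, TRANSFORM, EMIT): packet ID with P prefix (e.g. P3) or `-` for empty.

Tick 1: [PARSE:P1(v=6,ok=F), VALIDATE:-, TRANSFORM:-, EMIT:-] out:-; in:P1
Tick 2: [PARSE:P2(v=19,ok=F), VALIDATE:P1(v=6,ok=F), TRANSFORM:-, EMIT:-] out:-; in:P2
Tick 3: [PARSE:-, VALIDATE:P2(v=19,ok=F), TRANSFORM:P1(v=0,ok=F), EMIT:-] out:-; in:-
Tick 4: [PARSE:P3(v=13,ok=F), VALIDATE:-, TRANSFORM:P2(v=0,ok=F), EMIT:P1(v=0,ok=F)] out:-; in:P3
At end of tick 4: ['P3', '-', 'P2', 'P1']

Answer: P3 - P2 P1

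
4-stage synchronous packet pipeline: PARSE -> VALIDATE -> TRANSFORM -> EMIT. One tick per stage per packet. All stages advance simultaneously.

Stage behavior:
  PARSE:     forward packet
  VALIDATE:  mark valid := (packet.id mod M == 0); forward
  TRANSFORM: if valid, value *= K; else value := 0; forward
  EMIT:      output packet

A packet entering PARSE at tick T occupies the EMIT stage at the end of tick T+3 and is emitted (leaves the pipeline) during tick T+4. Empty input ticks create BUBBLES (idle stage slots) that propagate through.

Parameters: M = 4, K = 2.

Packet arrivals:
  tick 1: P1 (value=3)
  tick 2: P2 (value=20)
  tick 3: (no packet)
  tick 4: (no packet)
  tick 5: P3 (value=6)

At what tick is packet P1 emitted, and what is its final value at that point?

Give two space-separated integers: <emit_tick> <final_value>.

Answer: 5 0

Derivation:
Tick 1: [PARSE:P1(v=3,ok=F), VALIDATE:-, TRANSFORM:-, EMIT:-] out:-; in:P1
Tick 2: [PARSE:P2(v=20,ok=F), VALIDATE:P1(v=3,ok=F), TRANSFORM:-, EMIT:-] out:-; in:P2
Tick 3: [PARSE:-, VALIDATE:P2(v=20,ok=F), TRANSFORM:P1(v=0,ok=F), EMIT:-] out:-; in:-
Tick 4: [PARSE:-, VALIDATE:-, TRANSFORM:P2(v=0,ok=F), EMIT:P1(v=0,ok=F)] out:-; in:-
Tick 5: [PARSE:P3(v=6,ok=F), VALIDATE:-, TRANSFORM:-, EMIT:P2(v=0,ok=F)] out:P1(v=0); in:P3
Tick 6: [PARSE:-, VALIDATE:P3(v=6,ok=F), TRANSFORM:-, EMIT:-] out:P2(v=0); in:-
Tick 7: [PARSE:-, VALIDATE:-, TRANSFORM:P3(v=0,ok=F), EMIT:-] out:-; in:-
Tick 8: [PARSE:-, VALIDATE:-, TRANSFORM:-, EMIT:P3(v=0,ok=F)] out:-; in:-
Tick 9: [PARSE:-, VALIDATE:-, TRANSFORM:-, EMIT:-] out:P3(v=0); in:-
P1: arrives tick 1, valid=False (id=1, id%4=1), emit tick 5, final value 0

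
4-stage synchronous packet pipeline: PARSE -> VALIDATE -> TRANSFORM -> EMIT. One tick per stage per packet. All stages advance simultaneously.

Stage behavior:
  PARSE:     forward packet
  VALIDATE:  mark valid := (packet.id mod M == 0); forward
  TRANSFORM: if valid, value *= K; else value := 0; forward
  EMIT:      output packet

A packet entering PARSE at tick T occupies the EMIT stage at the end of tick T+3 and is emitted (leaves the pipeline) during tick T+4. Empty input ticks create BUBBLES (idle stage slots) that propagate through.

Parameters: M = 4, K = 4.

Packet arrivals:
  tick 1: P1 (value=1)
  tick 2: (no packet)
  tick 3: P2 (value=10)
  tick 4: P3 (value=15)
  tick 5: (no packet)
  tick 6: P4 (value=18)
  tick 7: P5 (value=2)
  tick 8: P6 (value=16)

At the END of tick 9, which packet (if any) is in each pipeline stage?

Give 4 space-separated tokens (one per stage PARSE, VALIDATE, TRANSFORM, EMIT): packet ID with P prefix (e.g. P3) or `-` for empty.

Tick 1: [PARSE:P1(v=1,ok=F), VALIDATE:-, TRANSFORM:-, EMIT:-] out:-; in:P1
Tick 2: [PARSE:-, VALIDATE:P1(v=1,ok=F), TRANSFORM:-, EMIT:-] out:-; in:-
Tick 3: [PARSE:P2(v=10,ok=F), VALIDATE:-, TRANSFORM:P1(v=0,ok=F), EMIT:-] out:-; in:P2
Tick 4: [PARSE:P3(v=15,ok=F), VALIDATE:P2(v=10,ok=F), TRANSFORM:-, EMIT:P1(v=0,ok=F)] out:-; in:P3
Tick 5: [PARSE:-, VALIDATE:P3(v=15,ok=F), TRANSFORM:P2(v=0,ok=F), EMIT:-] out:P1(v=0); in:-
Tick 6: [PARSE:P4(v=18,ok=F), VALIDATE:-, TRANSFORM:P3(v=0,ok=F), EMIT:P2(v=0,ok=F)] out:-; in:P4
Tick 7: [PARSE:P5(v=2,ok=F), VALIDATE:P4(v=18,ok=T), TRANSFORM:-, EMIT:P3(v=0,ok=F)] out:P2(v=0); in:P5
Tick 8: [PARSE:P6(v=16,ok=F), VALIDATE:P5(v=2,ok=F), TRANSFORM:P4(v=72,ok=T), EMIT:-] out:P3(v=0); in:P6
Tick 9: [PARSE:-, VALIDATE:P6(v=16,ok=F), TRANSFORM:P5(v=0,ok=F), EMIT:P4(v=72,ok=T)] out:-; in:-
At end of tick 9: ['-', 'P6', 'P5', 'P4']

Answer: - P6 P5 P4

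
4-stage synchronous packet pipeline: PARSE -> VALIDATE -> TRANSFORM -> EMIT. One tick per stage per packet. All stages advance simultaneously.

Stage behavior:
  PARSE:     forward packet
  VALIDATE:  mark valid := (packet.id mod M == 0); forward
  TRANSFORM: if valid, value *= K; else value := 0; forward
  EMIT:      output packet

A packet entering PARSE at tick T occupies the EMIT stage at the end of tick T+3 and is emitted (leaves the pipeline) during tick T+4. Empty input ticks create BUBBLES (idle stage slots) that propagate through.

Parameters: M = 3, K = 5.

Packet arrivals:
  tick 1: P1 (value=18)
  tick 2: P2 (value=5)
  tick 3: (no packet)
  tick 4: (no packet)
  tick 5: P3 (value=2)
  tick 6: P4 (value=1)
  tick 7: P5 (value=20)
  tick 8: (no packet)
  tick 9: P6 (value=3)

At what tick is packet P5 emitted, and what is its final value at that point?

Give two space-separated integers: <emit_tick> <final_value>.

Tick 1: [PARSE:P1(v=18,ok=F), VALIDATE:-, TRANSFORM:-, EMIT:-] out:-; in:P1
Tick 2: [PARSE:P2(v=5,ok=F), VALIDATE:P1(v=18,ok=F), TRANSFORM:-, EMIT:-] out:-; in:P2
Tick 3: [PARSE:-, VALIDATE:P2(v=5,ok=F), TRANSFORM:P1(v=0,ok=F), EMIT:-] out:-; in:-
Tick 4: [PARSE:-, VALIDATE:-, TRANSFORM:P2(v=0,ok=F), EMIT:P1(v=0,ok=F)] out:-; in:-
Tick 5: [PARSE:P3(v=2,ok=F), VALIDATE:-, TRANSFORM:-, EMIT:P2(v=0,ok=F)] out:P1(v=0); in:P3
Tick 6: [PARSE:P4(v=1,ok=F), VALIDATE:P3(v=2,ok=T), TRANSFORM:-, EMIT:-] out:P2(v=0); in:P4
Tick 7: [PARSE:P5(v=20,ok=F), VALIDATE:P4(v=1,ok=F), TRANSFORM:P3(v=10,ok=T), EMIT:-] out:-; in:P5
Tick 8: [PARSE:-, VALIDATE:P5(v=20,ok=F), TRANSFORM:P4(v=0,ok=F), EMIT:P3(v=10,ok=T)] out:-; in:-
Tick 9: [PARSE:P6(v=3,ok=F), VALIDATE:-, TRANSFORM:P5(v=0,ok=F), EMIT:P4(v=0,ok=F)] out:P3(v=10); in:P6
Tick 10: [PARSE:-, VALIDATE:P6(v=3,ok=T), TRANSFORM:-, EMIT:P5(v=0,ok=F)] out:P4(v=0); in:-
Tick 11: [PARSE:-, VALIDATE:-, TRANSFORM:P6(v=15,ok=T), EMIT:-] out:P5(v=0); in:-
Tick 12: [PARSE:-, VALIDATE:-, TRANSFORM:-, EMIT:P6(v=15,ok=T)] out:-; in:-
Tick 13: [PARSE:-, VALIDATE:-, TRANSFORM:-, EMIT:-] out:P6(v=15); in:-
P5: arrives tick 7, valid=False (id=5, id%3=2), emit tick 11, final value 0

Answer: 11 0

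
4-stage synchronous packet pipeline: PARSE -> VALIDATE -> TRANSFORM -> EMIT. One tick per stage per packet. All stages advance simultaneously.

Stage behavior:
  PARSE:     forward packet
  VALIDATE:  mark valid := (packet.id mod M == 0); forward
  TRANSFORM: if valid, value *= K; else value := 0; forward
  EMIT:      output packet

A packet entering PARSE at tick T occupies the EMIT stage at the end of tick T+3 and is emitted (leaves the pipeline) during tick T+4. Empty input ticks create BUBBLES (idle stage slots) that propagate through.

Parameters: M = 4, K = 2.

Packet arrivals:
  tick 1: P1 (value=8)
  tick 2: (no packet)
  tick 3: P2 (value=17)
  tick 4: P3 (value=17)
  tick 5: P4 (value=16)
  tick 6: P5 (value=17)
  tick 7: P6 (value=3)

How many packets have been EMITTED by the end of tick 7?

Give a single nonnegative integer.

Tick 1: [PARSE:P1(v=8,ok=F), VALIDATE:-, TRANSFORM:-, EMIT:-] out:-; in:P1
Tick 2: [PARSE:-, VALIDATE:P1(v=8,ok=F), TRANSFORM:-, EMIT:-] out:-; in:-
Tick 3: [PARSE:P2(v=17,ok=F), VALIDATE:-, TRANSFORM:P1(v=0,ok=F), EMIT:-] out:-; in:P2
Tick 4: [PARSE:P3(v=17,ok=F), VALIDATE:P2(v=17,ok=F), TRANSFORM:-, EMIT:P1(v=0,ok=F)] out:-; in:P3
Tick 5: [PARSE:P4(v=16,ok=F), VALIDATE:P3(v=17,ok=F), TRANSFORM:P2(v=0,ok=F), EMIT:-] out:P1(v=0); in:P4
Tick 6: [PARSE:P5(v=17,ok=F), VALIDATE:P4(v=16,ok=T), TRANSFORM:P3(v=0,ok=F), EMIT:P2(v=0,ok=F)] out:-; in:P5
Tick 7: [PARSE:P6(v=3,ok=F), VALIDATE:P5(v=17,ok=F), TRANSFORM:P4(v=32,ok=T), EMIT:P3(v=0,ok=F)] out:P2(v=0); in:P6
Emitted by tick 7: ['P1', 'P2']

Answer: 2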